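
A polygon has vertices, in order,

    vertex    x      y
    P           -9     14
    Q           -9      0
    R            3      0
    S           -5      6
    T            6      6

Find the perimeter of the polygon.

|PQ| = √((0)² + (-14)²) = √196 = 14
|QR| = √((12)² + (0)²) = √144 = 12
|RS| = √((-8)² + (6)²) = √100 = 10
|ST| = √((11)² + (0)²) = √121 = 11
|TP| = √((-15)² + (8)²) = √289 = 17
Perimeter = 14 + 12 + 10 + 11 + 17 = 64.

64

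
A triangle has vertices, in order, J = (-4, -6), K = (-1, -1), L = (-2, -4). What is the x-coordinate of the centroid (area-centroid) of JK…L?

Apply the shoelace (surveyor's) formula. First the cross-terms c_i = x_i·y_{i+1} − x_{i+1}·y_i:
  -2, 2, -4  ⇒  2A = -4, A = -2.
Then Σ (x_i + x_{i+1})·c_i = 28, so x̄ = 28 / (6·(-2)) = -7/3.

-7/3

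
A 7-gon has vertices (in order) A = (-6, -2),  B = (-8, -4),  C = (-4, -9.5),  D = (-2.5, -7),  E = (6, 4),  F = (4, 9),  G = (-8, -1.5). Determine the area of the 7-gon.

Apply the shoelace (surveyor's) formula: 2A = Σ (x_i·y_{i+1} − x_{i+1}·y_i), indices taken mod 7.
Cross-terms: 8, 60, 4.25, 32, 38, 66, 7  ⇒  Σ = 215.25
Area = |Σ|/2 = 107.625.

107.625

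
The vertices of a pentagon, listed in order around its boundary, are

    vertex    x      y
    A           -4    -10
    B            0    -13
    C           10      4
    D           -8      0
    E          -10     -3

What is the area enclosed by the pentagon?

163

Apply the surveyor's formula: 2A = Σ (x_i·y_{i+1} − x_{i+1}·y_i), indices taken mod 5.
Σ = (52) + (130) + (32) + (24) + (88) = 326
Area = |Σ|/2 = 163.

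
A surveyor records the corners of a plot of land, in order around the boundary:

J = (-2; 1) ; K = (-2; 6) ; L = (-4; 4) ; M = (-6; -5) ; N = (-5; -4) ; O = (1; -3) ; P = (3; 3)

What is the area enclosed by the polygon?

Apply the surveyor's formula: 2A = Σ (x_i·y_{i+1} − x_{i+1}·y_i), indices taken mod 7.
J→K: (-2)(6) − (-2)(1) = -10
K→L: (-2)(4) − (-4)(6) = 16
L→M: (-4)(-5) − (-6)(4) = 44
M→N: (-6)(-4) − (-5)(-5) = -1
N→O: (-5)(-3) − (1)(-4) = 19
O→P: (1)(3) − (3)(-3) = 12
P→J: (3)(1) − (-2)(3) = 9
Σ = 89
Area = |Σ|/2 = 44.5.

44.5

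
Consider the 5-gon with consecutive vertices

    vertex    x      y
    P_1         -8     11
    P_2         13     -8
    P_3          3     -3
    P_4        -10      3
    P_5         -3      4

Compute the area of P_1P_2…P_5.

73.5

Cross-terms: -79, -15, -21, -31, -1  ⇒  Σ = -147
Area = |Σ|/2 = 73.5.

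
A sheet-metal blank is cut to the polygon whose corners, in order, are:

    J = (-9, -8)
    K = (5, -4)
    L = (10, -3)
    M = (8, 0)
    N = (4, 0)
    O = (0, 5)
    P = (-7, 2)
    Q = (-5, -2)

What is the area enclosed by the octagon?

113

Apply the surveyor's formula: 2A = Σ (x_i·y_{i+1} − x_{i+1}·y_i), indices taken mod 8.
Cross-terms: 76, 25, 24, 0, 20, 35, 24, 22  ⇒  Σ = 226
Area = |Σ|/2 = 113.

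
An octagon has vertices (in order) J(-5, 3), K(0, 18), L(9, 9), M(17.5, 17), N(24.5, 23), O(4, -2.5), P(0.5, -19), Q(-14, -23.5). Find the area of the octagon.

Σ = (-90) + (-162) + (-4.5) + (-14) + (-153.25) + (-74.75) + (-277.75) + (-159.5) = -935.75
Area = |Σ|/2 = 467.875.

467.875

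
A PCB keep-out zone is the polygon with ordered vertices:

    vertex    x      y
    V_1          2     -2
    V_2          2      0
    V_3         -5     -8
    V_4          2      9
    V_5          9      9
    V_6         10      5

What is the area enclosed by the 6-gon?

Apply the shoelace (surveyor's) formula: 2A = Σ (x_i·y_{i+1} − x_{i+1}·y_i), indices taken mod 6.
Σ = (4) + (-16) + (-29) + (-63) + (-45) + (-30) = -179
Area = |Σ|/2 = 89.5.

89.5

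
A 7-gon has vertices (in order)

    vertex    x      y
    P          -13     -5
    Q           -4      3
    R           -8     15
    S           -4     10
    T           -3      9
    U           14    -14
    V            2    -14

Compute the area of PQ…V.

P→Q: (-13)(3) − (-4)(-5) = -59
Q→R: (-4)(15) − (-8)(3) = -36
R→S: (-8)(10) − (-4)(15) = -20
S→T: (-4)(9) − (-3)(10) = -6
T→U: (-3)(-14) − (14)(9) = -84
U→V: (14)(-14) − (2)(-14) = -168
V→P: (2)(-5) − (-13)(-14) = -192
Σ = -565
Area = |Σ|/2 = 282.5.

282.5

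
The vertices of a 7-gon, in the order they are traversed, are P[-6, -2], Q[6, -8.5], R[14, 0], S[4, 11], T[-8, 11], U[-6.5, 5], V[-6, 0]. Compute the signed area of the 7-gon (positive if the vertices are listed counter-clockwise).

270.75

Apply the shoelace (surveyor's) formula: 2A = Σ (x_i·y_{i+1} − x_{i+1}·y_i), indices taken mod 7.
Σ = (63) + (119) + (154) + (132) + (31.5) + (30) + (12) = 541.5
Signed area = Σ/2 = 270.75 (positive ⇒ counter-clockwise traversal).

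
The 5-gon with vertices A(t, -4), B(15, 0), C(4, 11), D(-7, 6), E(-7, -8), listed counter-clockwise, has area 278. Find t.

The doubled signed area Σ (x_i y_{i+1} − x_{i+1} y_i) is linear in t.
With t=0 it equals 452; the coefficient of t is 8 (from the two edges through A).
So 8·t + 452 = 2·278 = 556 ⇒ t = 13.

13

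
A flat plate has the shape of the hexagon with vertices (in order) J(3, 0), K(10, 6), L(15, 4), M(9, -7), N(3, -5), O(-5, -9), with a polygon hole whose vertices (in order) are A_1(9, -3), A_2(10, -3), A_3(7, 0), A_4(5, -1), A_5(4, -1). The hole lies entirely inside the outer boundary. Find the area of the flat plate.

104.5

Outer boundary:
Apply the shoelace (surveyor's) formula: 2A = Σ (x_i·y_{i+1} − x_{i+1}·y_i), indices taken mod 6.
Σ = (18) + (-50) + (-141) + (-24) + (-52) + (27) = -222
Area = |Σ|/2 = 111.
Hole:
Apply the shoelace formula: 2A = Σ (x_i·y_{i+1} − x_{i+1}·y_i), indices taken mod 5.
Σ = (3) + (21) + (-7) + (-1) + (-3) = 13
Area = |Σ|/2 = 6.5.
Net area = 111 − 6.5 = 104.5.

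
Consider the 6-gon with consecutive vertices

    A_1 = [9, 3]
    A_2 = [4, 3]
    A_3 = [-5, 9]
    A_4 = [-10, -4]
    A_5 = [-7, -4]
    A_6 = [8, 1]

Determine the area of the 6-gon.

114

Apply the shoelace formula: 2A = Σ (x_i·y_{i+1} − x_{i+1}·y_i), indices taken mod 6.
A_1→A_2: (9)(3) − (4)(3) = 15
A_2→A_3: (4)(9) − (-5)(3) = 51
A_3→A_4: (-5)(-4) − (-10)(9) = 110
A_4→A_5: (-10)(-4) − (-7)(-4) = 12
A_5→A_6: (-7)(1) − (8)(-4) = 25
A_6→A_1: (8)(3) − (9)(1) = 15
Σ = 228
Area = |Σ|/2 = 114.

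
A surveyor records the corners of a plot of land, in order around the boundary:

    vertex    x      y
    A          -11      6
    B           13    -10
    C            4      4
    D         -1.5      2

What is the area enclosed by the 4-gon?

Apply the shoelace (surveyor's) formula: 2A = Σ (x_i·y_{i+1} − x_{i+1}·y_i), indices taken mod 4.
A→B: (-11)(-10) − (13)(6) = 32
B→C: (13)(4) − (4)(-10) = 92
C→D: (4)(2) − (-1.5)(4) = 14
D→A: (-1.5)(6) − (-11)(2) = 13
Σ = 151
Area = |Σ|/2 = 75.5.

75.5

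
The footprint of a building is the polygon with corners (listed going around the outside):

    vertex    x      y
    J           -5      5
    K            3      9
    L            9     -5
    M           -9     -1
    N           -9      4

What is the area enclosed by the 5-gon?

J→K: (-5)(9) − (3)(5) = -60
K→L: (3)(-5) − (9)(9) = -96
L→M: (9)(-1) − (-9)(-5) = -54
M→N: (-9)(4) − (-9)(-1) = -45
N→J: (-9)(5) − (-5)(4) = -25
Σ = -280
Area = |Σ|/2 = 140.

140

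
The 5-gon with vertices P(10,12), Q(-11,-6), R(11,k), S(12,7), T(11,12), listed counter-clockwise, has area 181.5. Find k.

-3

The doubled signed area Σ (x_i y_{i+1} − x_{i+1} y_i) is linear in k.
With k=0 it equals 294; the coefficient of k is -23 (from the two edges through R).
So -23·k + 294 = 2·181.5 = 363 ⇒ k = -3.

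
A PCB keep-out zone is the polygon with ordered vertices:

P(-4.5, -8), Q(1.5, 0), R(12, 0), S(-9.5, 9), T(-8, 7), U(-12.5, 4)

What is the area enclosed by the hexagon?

P→Q: (-4.5)(0) − (1.5)(-8) = 12
Q→R: (1.5)(0) − (12)(0) = 0
R→S: (12)(9) − (-9.5)(0) = 108
S→T: (-9.5)(7) − (-8)(9) = 5.5
T→U: (-8)(4) − (-12.5)(7) = 55.5
U→P: (-12.5)(-8) − (-4.5)(4) = 118
Σ = 299
Area = |Σ|/2 = 149.5.

149.5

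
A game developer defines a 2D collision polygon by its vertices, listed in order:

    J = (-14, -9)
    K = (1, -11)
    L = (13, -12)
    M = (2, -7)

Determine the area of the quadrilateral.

55.5

Apply the surveyor's formula: 2A = Σ (x_i·y_{i+1} − x_{i+1}·y_i), indices taken mod 4.
Σ = (163) + (131) + (-67) + (-116) = 111
Area = |Σ|/2 = 55.5.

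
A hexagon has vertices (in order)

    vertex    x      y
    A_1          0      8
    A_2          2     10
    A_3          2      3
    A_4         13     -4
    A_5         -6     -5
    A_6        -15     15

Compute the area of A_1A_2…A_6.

Apply Gauss's area formula: 2A = Σ (x_i·y_{i+1} − x_{i+1}·y_i), indices taken mod 6.
Σ = (-16) + (-14) + (-47) + (-89) + (-165) + (-120) = -451
Area = |Σ|/2 = 225.5.

225.5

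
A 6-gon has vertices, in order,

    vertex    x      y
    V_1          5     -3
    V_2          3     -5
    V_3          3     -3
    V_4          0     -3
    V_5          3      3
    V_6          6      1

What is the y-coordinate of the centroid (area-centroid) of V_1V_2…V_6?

-5/6

Apply Gauss's area formula. First the cross-terms c_i = x_i·y_{i+1} − x_{i+1}·y_i:
  -16, 6, -9, 9, -15, -23  ⇒  2A = -48, A = -24.
Then Σ (y_i + y_{i+1})·c_i = 120, so ȳ = 120 / (6·(-24)) = -5/6.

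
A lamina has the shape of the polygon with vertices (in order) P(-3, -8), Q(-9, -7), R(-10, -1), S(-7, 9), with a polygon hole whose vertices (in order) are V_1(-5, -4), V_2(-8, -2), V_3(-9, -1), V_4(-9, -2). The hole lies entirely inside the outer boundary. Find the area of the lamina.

61.5

Outer boundary:
Cross-terms: -51, -61, -97, 83  ⇒  Σ = -126
Area = |Σ|/2 = 63.
Hole:
Apply the shoelace (surveyor's) formula: 2A = Σ (x_i·y_{i+1} − x_{i+1}·y_i), indices taken mod 4.
Σ = (-22) + (-10) + (9) + (26) = 3
Area = |Σ|/2 = 1.5.
Net area = 63 − 1.5 = 61.5.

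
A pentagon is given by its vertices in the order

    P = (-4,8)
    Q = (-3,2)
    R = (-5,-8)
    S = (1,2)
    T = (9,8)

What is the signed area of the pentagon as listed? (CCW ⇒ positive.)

P→Q: (-4)(2) − (-3)(8) = 16
Q→R: (-3)(-8) − (-5)(2) = 34
R→S: (-5)(2) − (1)(-8) = -2
S→T: (1)(8) − (9)(2) = -10
T→P: (9)(8) − (-4)(8) = 104
Σ = 142
Signed area = Σ/2 = 71 (positive ⇒ counter-clockwise traversal).

71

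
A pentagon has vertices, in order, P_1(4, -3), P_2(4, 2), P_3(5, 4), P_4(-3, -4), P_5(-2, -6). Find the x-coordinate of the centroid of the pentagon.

Apply Gauss's area formula. First the cross-terms c_i = x_i·y_{i+1} − x_{i+1}·y_i:
  20, 6, -8, 10, 30  ⇒  2A = 58, A = 29.
Then Σ (x_i + x_{i+1})·c_i = 208, so x̄ = 208 / (6·29) = 104/87.

104/87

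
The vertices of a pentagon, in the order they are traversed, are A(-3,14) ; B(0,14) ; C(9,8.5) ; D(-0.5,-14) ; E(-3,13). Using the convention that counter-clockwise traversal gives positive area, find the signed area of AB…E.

Apply the shoelace formula: 2A = Σ (x_i·y_{i+1} − x_{i+1}·y_i), indices taken mod 5.
Cross-terms: -42, -126, -121.75, -48.5, -3  ⇒  Σ = -341.25
Signed area = Σ/2 = -170.625 (negative ⇒ clockwise traversal).

-170.625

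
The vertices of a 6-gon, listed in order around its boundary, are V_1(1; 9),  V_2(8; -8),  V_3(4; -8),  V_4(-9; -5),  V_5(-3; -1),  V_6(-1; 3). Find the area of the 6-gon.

116

Apply the surveyor's formula: 2A = Σ (x_i·y_{i+1} − x_{i+1}·y_i), indices taken mod 6.
Σ = (-80) + (-32) + (-92) + (-6) + (-10) + (-12) = -232
Area = |Σ|/2 = 116.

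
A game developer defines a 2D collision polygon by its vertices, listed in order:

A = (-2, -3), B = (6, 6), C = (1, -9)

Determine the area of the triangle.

Apply Gauss's area formula: 2A = Σ (x_i·y_{i+1} − x_{i+1}·y_i), indices taken mod 3.
Σ = (6) + (-60) + (-21) = -75
Area = |Σ|/2 = 37.5.

37.5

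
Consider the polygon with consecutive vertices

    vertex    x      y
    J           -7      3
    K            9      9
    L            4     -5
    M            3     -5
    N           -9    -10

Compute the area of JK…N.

174

Σ = (-90) + (-81) + (-5) + (-75) + (-97) = -348
Area = |Σ|/2 = 174.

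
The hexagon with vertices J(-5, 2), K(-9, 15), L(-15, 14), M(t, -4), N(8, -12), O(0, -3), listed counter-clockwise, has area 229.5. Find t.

The doubled signed area Σ (x_i y_{i+1} − x_{i+1} y_i) is linear in t.
With t=0 it equals 95; the coefficient of t is -26 (from the two edges through M).
So -26·t + 95 = 2·229.5 = 459 ⇒ t = -14.

-14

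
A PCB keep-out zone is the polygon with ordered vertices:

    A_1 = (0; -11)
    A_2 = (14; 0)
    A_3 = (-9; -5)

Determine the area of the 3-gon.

91.5

Apply Gauss's area formula: 2A = Σ (x_i·y_{i+1} − x_{i+1}·y_i), indices taken mod 3.
Σ = (154) + (-70) + (99) = 183
Area = |Σ|/2 = 91.5.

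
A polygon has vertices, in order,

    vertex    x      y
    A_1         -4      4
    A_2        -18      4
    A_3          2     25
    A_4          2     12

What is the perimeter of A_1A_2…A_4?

66

|A_1A_2| = √((-14)² + (0)²) = √196 = 14
|A_2A_3| = √((20)² + (21)²) = √841 = 29
|A_3A_4| = √((0)² + (-13)²) = √169 = 13
|A_4A_1| = √((-6)² + (-8)²) = √100 = 10
Perimeter = 14 + 29 + 13 + 10 = 66.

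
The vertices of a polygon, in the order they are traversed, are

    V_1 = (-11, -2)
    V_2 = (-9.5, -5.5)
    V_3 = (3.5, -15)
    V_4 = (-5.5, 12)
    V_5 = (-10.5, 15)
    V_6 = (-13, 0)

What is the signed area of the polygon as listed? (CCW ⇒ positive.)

213.625

Σ = (41.5) + (161.75) + (-40.5) + (43.5) + (195) + (26) = 427.25
Signed area = Σ/2 = 213.625 (positive ⇒ counter-clockwise traversal).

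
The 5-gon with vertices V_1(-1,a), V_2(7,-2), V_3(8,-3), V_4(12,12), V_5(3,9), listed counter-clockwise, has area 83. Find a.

Write out the shoelace sum; only the two edges meeting at V_1 involve a:
2·Area = [(3·a − (-1)·9) + ((-1)·(-2) − 7·a)] + 199
       = -4·a + 210 = 166
⇒ a = 11.

11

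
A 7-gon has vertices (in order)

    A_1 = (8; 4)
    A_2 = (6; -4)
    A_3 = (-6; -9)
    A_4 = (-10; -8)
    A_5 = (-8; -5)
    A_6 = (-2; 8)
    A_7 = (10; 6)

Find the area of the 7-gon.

Apply Gauss's area formula: 2A = Σ (x_i·y_{i+1} − x_{i+1}·y_i), indices taken mod 7.
A_1→A_2: (8)(-4) − (6)(4) = -56
A_2→A_3: (6)(-9) − (-6)(-4) = -78
A_3→A_4: (-6)(-8) − (-10)(-9) = -42
A_4→A_5: (-10)(-5) − (-8)(-8) = -14
A_5→A_6: (-8)(8) − (-2)(-5) = -74
A_6→A_7: (-2)(6) − (10)(8) = -92
A_7→A_1: (10)(4) − (8)(6) = -8
Σ = -364
Area = |Σ|/2 = 182.

182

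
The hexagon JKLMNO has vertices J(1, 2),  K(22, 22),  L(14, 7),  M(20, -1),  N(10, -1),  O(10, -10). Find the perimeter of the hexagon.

|JK| = √((21)² + (20)²) = √841 = 29
|KL| = √((-8)² + (-15)²) = √289 = 17
|LM| = √((6)² + (-8)²) = √100 = 10
|MN| = √((-10)² + (0)²) = √100 = 10
|NO| = √((0)² + (-9)²) = √81 = 9
|OJ| = √((-9)² + (12)²) = √225 = 15
Perimeter = 29 + 17 + 10 + 10 + 9 + 15 = 90.

90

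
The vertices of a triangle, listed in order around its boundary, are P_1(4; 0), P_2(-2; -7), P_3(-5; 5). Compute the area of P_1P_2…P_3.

46.5

Σ = (-28) + (-45) + (-20) = -93
Area = |Σ|/2 = 46.5.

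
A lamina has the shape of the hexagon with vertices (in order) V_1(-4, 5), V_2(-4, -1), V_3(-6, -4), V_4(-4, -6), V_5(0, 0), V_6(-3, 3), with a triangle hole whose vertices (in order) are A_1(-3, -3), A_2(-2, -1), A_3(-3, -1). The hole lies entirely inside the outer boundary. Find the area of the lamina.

24.5

Outer boundary:
Σ = (24) + (10) + (20) + (0) + (0) + (-3) = 51
Area = |Σ|/2 = 25.5.
Hole:
Apply Gauss's area formula: 2A = Σ (x_i·y_{i+1} − x_{i+1}·y_i), indices taken mod 3.
A_1→A_2: (-3)(-1) − (-2)(-3) = -3
A_2→A_3: (-2)(-1) − (-3)(-1) = -1
A_3→A_1: (-3)(-3) − (-3)(-1) = 6
Σ = 2
Area = |Σ|/2 = 1.
Net area = 25.5 − 1 = 24.5.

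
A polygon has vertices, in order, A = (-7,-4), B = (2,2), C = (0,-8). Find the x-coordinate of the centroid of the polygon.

-5/3

Apply Gauss's area formula. First the cross-terms c_i = x_i·y_{i+1} − x_{i+1}·y_i:
  -6, -16, -56  ⇒  2A = -78, A = -39.
Then Σ (x_i + x_{i+1})·c_i = 390, so x̄ = 390 / (6·(-39)) = -5/3.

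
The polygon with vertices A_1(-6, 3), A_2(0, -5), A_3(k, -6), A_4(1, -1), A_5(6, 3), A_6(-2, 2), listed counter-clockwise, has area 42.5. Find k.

4

The doubled signed area Σ (x_i y_{i+1} − x_{i+1} y_i) is linear in k.
With k=0 it equals 69; the coefficient of k is 4 (from the two edges through A_3).
So 4·k + 69 = 2·42.5 = 85 ⇒ k = 4.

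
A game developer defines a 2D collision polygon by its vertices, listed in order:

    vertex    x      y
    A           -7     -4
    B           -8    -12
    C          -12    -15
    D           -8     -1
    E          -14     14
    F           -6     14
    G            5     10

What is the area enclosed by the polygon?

199

Σ = (52) + (-24) + (-108) + (-126) + (-112) + (-130) + (50) = -398
Area = |Σ|/2 = 199.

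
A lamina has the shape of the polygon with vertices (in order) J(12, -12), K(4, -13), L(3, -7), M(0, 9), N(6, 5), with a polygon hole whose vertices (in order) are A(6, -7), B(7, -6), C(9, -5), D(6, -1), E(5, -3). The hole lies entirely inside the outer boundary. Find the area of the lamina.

Outer boundary:
Apply the surveyor's formula: 2A = Σ (x_i·y_{i+1} − x_{i+1}·y_i), indices taken mod 5.
Σ = (-108) + (11) + (27) + (-54) + (-132) = -256
Area = |Σ|/2 = 128.
Hole:
Apply the shoelace (surveyor's) formula: 2A = Σ (x_i·y_{i+1} − x_{i+1}·y_i), indices taken mod 5.
Cross-terms: 13, 19, 21, -13, -17  ⇒  Σ = 23
Area = |Σ|/2 = 11.5.
Net area = 128 − 11.5 = 116.5.

116.5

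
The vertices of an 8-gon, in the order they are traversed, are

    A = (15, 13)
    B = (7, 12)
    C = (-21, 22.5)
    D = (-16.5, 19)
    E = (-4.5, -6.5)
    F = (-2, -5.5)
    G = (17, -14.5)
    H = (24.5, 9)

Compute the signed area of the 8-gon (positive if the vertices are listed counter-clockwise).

Cross-terms: 89, 409.5, -27.75, 192.75, 11.75, 122.5, 508.25, 183.5  ⇒  Σ = 1489.5
Signed area = Σ/2 = 744.75 (positive ⇒ counter-clockwise traversal).

744.75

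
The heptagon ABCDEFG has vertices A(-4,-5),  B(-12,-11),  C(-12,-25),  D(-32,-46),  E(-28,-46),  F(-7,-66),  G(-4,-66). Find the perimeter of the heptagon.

150

|AB| = √((-8)² + (-6)²) = √100 = 10
|BC| = √((0)² + (-14)²) = √196 = 14
|CD| = √((-20)² + (-21)²) = √841 = 29
|DE| = √((4)² + (0)²) = √16 = 4
|EF| = √((21)² + (-20)²) = √841 = 29
|FG| = √((3)² + (0)²) = √9 = 3
|GA| = √((0)² + (61)²) = √3721 = 61
Perimeter = 10 + 14 + 29 + 4 + 29 + 3 + 61 = 150.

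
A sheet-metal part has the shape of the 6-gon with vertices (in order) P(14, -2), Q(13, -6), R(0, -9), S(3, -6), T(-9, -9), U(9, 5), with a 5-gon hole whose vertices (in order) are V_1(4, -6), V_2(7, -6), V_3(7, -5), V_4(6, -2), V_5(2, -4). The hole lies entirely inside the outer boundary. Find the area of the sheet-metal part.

128

Outer boundary:
Apply the shoelace formula: 2A = Σ (x_i·y_{i+1} − x_{i+1}·y_i), indices taken mod 6.
P→Q: (14)(-6) − (13)(-2) = -58
Q→R: (13)(-9) − (0)(-6) = -117
R→S: (0)(-6) − (3)(-9) = 27
S→T: (3)(-9) − (-9)(-6) = -81
T→U: (-9)(5) − (9)(-9) = 36
U→P: (9)(-2) − (14)(5) = -88
Σ = -281
Area = |Σ|/2 = 140.5.
Hole:
Apply the shoelace formula: 2A = Σ (x_i·y_{i+1} − x_{i+1}·y_i), indices taken mod 5.
Cross-terms: 18, 7, 16, -20, 4  ⇒  Σ = 25
Area = |Σ|/2 = 12.5.
Net area = 140.5 − 12.5 = 128.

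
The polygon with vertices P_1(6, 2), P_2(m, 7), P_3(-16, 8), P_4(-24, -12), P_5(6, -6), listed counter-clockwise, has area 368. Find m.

-11

Write out the shoelace sum; only the two edges meeting at P_2 involve m:
2·Area = [(6·7 − m·2) + (m·8 − (-16)·7)] + 648
       = 6·m + 802 = 736
⇒ m = -11.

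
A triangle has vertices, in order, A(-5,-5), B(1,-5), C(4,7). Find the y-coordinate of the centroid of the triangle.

-1

Apply the shoelace (surveyor's) formula. First the cross-terms c_i = x_i·y_{i+1} − x_{i+1}·y_i:
  30, 27, 15  ⇒  2A = 72, A = 36.
Then Σ (y_i + y_{i+1})·c_i = -216, so ȳ = -216 / (6·36) = -1.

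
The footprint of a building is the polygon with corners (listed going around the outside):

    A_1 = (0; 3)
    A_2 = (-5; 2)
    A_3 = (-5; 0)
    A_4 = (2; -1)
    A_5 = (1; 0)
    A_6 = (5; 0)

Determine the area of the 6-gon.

23

Apply the surveyor's formula: 2A = Σ (x_i·y_{i+1} − x_{i+1}·y_i), indices taken mod 6.
Σ = (15) + (10) + (5) + (1) + (0) + (15) = 46
Area = |Σ|/2 = 23.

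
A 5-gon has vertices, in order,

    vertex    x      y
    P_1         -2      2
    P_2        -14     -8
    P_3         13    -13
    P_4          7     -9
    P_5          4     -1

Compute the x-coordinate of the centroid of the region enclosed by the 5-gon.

-131/113

Apply the shoelace formula. First the cross-terms c_i = x_i·y_{i+1} − x_{i+1}·y_i:
  44, 286, -26, 29, 6  ⇒  2A = 339, A = 169.5.
Then Σ (x_i + x_{i+1})·c_i = -1179, so x̄ = -1179 / (6·169.5) = -131/113.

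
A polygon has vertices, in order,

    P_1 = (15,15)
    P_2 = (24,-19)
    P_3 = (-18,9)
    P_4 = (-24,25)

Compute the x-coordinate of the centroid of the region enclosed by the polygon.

263/145

Apply Gauss's area formula. First the cross-terms c_i = x_i·y_{i+1} − x_{i+1}·y_i:
  -645, -126, -234, -735  ⇒  2A = -1740, A = -870.
Then Σ (x_i + x_{i+1})·c_i = -9468, so x̄ = -9468 / (6·(-870)) = 263/145.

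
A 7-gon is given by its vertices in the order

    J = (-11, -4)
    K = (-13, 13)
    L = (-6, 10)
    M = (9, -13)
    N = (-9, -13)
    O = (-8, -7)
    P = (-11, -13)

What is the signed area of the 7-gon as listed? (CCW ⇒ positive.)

Cross-terms: -195, -52, -12, -234, -41, 27, -99  ⇒  Σ = -606
Signed area = Σ/2 = -303 (negative ⇒ clockwise traversal).

-303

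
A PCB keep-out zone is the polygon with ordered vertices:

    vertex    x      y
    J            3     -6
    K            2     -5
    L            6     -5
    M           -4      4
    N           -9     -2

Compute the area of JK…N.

62.5

Apply the shoelace (surveyor's) formula: 2A = Σ (x_i·y_{i+1} − x_{i+1}·y_i), indices taken mod 5.
Cross-terms: -3, 20, 4, 44, 60  ⇒  Σ = 125
Area = |Σ|/2 = 62.5.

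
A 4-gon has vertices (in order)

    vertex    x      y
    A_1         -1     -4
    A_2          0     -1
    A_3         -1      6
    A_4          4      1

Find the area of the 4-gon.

Σ = (1) + (-1) + (-25) + (-15) = -40
Area = |Σ|/2 = 20.

20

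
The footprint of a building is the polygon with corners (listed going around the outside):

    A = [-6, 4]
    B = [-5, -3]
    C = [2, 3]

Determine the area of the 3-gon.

Cross-terms: 38, -9, 26  ⇒  Σ = 55
Area = |Σ|/2 = 27.5.

27.5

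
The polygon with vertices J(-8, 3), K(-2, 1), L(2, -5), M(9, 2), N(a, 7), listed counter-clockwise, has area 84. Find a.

Write out the shoelace sum; only the two edges meeting at N involve a:
2·Area = [(9·7 − a·2) + (a·3 − (-8)·7)] + 55
       = 1·a + 174 = 168
⇒ a = -6.

-6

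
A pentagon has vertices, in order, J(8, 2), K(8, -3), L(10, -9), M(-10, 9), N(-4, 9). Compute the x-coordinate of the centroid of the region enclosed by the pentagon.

40/27

Apply the shoelace (surveyor's) formula. First the cross-terms c_i = x_i·y_{i+1} − x_{i+1}·y_i:
  -40, -42, 0, -54, -80  ⇒  2A = -216, A = -108.
Then Σ (x_i + x_{i+1})·c_i = -960, so x̄ = -960 / (6·(-108)) = 40/27.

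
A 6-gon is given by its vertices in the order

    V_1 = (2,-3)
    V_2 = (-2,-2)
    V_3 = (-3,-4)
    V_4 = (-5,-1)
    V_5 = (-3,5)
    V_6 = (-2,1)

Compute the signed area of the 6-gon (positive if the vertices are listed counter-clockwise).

-21

Apply the surveyor's formula: 2A = Σ (x_i·y_{i+1} − x_{i+1}·y_i), indices taken mod 6.
Σ = (-10) + (2) + (-17) + (-28) + (7) + (4) = -42
Signed area = Σ/2 = -21 (negative ⇒ clockwise traversal).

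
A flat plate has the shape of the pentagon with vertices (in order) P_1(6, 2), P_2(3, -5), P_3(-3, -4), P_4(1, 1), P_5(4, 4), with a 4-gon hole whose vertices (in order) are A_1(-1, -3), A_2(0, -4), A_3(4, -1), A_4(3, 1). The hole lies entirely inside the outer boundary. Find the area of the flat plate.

Outer boundary:
Apply the shoelace (surveyor's) formula: 2A = Σ (x_i·y_{i+1} − x_{i+1}·y_i), indices taken mod 5.
Cross-terms: -36, -27, 1, 0, -16  ⇒  Σ = -78
Area = |Σ|/2 = 39.
Hole:
Apply the surveyor's formula: 2A = Σ (x_i·y_{i+1} − x_{i+1}·y_i), indices taken mod 4.
Cross-terms: 4, 16, 7, -8  ⇒  Σ = 19
Area = |Σ|/2 = 9.5.
Net area = 39 − 9.5 = 29.5.

29.5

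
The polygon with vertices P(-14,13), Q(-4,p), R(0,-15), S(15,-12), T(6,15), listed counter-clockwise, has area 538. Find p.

-11

The doubled signed area Σ (x_i y_{i+1} − x_{i+1} y_i) is linear in p.
With p=0 it equals 922; the coefficient of p is -14 (from the two edges through Q).
So -14·p + 922 = 2·538 = 1076 ⇒ p = -11.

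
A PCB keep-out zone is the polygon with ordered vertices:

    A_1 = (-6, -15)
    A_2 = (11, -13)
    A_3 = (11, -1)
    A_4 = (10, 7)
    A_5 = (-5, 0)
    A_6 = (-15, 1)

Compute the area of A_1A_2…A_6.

A_1→A_2: (-6)(-13) − (11)(-15) = 243
A_2→A_3: (11)(-1) − (11)(-13) = 132
A_3→A_4: (11)(7) − (10)(-1) = 87
A_4→A_5: (10)(0) − (-5)(7) = 35
A_5→A_6: (-5)(1) − (-15)(0) = -5
A_6→A_1: (-15)(-15) − (-6)(1) = 231
Σ = 723
Area = |Σ|/2 = 361.5.

361.5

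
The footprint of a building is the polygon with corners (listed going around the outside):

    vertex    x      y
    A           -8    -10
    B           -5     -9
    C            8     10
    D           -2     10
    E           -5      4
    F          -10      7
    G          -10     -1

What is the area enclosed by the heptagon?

181.5

Σ = (22) + (22) + (100) + (42) + (5) + (80) + (92) = 363
Area = |Σ|/2 = 181.5.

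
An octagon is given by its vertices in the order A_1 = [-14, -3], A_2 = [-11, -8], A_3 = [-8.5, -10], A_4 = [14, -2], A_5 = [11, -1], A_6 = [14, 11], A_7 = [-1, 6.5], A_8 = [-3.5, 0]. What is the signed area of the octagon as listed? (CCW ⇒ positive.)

Σ = (79) + (42) + (157) + (8) + (135) + (102) + (22.75) + (10.5) = 556.25
Signed area = Σ/2 = 278.125 (positive ⇒ counter-clockwise traversal).

278.125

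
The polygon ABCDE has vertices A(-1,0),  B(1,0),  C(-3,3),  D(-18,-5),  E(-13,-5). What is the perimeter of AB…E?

42

|AB| = √((2)² + (0)²) = √4 = 2
|BC| = √((-4)² + (3)²) = √25 = 5
|CD| = √((-15)² + (-8)²) = √289 = 17
|DE| = √((5)² + (0)²) = √25 = 5
|EA| = √((12)² + (5)²) = √169 = 13
Perimeter = 2 + 5 + 17 + 5 + 13 = 42.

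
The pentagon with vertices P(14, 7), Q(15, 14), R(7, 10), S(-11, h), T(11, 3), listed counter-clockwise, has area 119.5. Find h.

The doubled signed area Σ (x_i y_{i+1} − x_{i+1} y_i) is linear in h.
With h=0 it equals 255; the coefficient of h is -4 (from the two edges through S).
So -4·h + 255 = 2·119.5 = 239 ⇒ h = 4.

4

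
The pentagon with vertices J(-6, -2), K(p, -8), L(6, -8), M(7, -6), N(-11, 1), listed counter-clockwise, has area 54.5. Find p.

-4

The doubled signed area Σ (x_i y_{i+1} − x_{i+1} y_i) is linear in p.
With p=0 it equals 85; the coefficient of p is -6 (from the two edges through K).
So -6·p + 85 = 2·54.5 = 109 ⇒ p = -4.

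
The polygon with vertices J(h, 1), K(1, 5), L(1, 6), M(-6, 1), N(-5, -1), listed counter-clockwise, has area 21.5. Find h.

The doubled signed area Σ (x_i y_{i+1} − x_{i+1} y_i) is linear in h.
With h=0 it equals 43; the coefficient of h is 6 (from the two edges through J).
So 6·h + 43 = 2·21.5 = 43 ⇒ h = 0.

0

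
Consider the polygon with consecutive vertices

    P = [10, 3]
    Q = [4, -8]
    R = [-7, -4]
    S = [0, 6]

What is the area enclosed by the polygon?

Apply the shoelace (surveyor's) formula: 2A = Σ (x_i·y_{i+1} − x_{i+1}·y_i), indices taken mod 4.
Σ = (-92) + (-72) + (-42) + (-60) = -266
Area = |Σ|/2 = 133.

133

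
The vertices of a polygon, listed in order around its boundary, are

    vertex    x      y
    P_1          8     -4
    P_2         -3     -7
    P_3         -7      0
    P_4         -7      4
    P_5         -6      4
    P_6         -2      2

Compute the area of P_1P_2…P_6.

80.5

Apply the shoelace (surveyor's) formula: 2A = Σ (x_i·y_{i+1} − x_{i+1}·y_i), indices taken mod 6.
Σ = (-68) + (-49) + (-28) + (-4) + (-4) + (-8) = -161
Area = |Σ|/2 = 80.5.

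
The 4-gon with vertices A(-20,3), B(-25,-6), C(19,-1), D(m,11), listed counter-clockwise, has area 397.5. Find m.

8

Write out the shoelace sum; only the two edges meeting at D involve m:
2·Area = [(19·11 − m·(-1)) + (m·3 − (-20)·11)] + 334
       = 4·m + 763 = 795
⇒ m = 8.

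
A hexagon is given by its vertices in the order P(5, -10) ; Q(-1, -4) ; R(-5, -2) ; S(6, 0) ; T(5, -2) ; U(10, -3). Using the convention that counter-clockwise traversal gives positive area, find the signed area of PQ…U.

-64

Σ = (-30) + (-18) + (12) + (-12) + (5) + (-85) = -128
Signed area = Σ/2 = -64 (negative ⇒ clockwise traversal).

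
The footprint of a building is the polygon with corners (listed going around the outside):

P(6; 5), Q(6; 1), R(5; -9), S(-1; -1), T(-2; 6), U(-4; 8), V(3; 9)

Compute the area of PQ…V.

98

Apply the shoelace formula: 2A = Σ (x_i·y_{i+1} − x_{i+1}·y_i), indices taken mod 7.
P→Q: (6)(1) − (6)(5) = -24
Q→R: (6)(-9) − (5)(1) = -59
R→S: (5)(-1) − (-1)(-9) = -14
S→T: (-1)(6) − (-2)(-1) = -8
T→U: (-2)(8) − (-4)(6) = 8
U→V: (-4)(9) − (3)(8) = -60
V→P: (3)(5) − (6)(9) = -39
Σ = -196
Area = |Σ|/2 = 98.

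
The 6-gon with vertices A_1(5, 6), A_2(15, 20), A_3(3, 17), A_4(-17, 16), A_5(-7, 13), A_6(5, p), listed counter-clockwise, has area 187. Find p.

The doubled signed area Σ (x_i y_{i+1} − x_{i+1} y_i) is linear in p.
With p=0 it equals 398; the coefficient of p is -12 (from the two edges through A_6).
So -12·p + 398 = 2·187 = 374 ⇒ p = 2.

2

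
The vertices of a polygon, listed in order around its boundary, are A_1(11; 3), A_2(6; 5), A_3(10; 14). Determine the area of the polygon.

Apply the surveyor's formula: 2A = Σ (x_i·y_{i+1} − x_{i+1}·y_i), indices taken mod 3.
Cross-terms: 37, 34, -124  ⇒  Σ = -53
Area = |Σ|/2 = 26.5.

26.5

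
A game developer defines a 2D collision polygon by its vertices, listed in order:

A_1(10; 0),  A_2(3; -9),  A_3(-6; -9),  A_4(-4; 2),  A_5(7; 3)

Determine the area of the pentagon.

137.5

Apply Gauss's area formula: 2A = Σ (x_i·y_{i+1} − x_{i+1}·y_i), indices taken mod 5.
Σ = (-90) + (-81) + (-48) + (-26) + (-30) = -275
Area = |Σ|/2 = 137.5.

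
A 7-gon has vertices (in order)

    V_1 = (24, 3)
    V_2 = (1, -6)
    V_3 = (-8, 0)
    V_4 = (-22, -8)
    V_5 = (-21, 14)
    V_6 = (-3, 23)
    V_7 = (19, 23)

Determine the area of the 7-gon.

1024.5

Cross-terms: -147, -48, 64, -476, -441, -506, -495  ⇒  Σ = -2049
Area = |Σ|/2 = 1024.5.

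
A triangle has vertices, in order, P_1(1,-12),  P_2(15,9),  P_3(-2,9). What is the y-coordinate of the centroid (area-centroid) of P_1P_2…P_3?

2

Apply the surveyor's formula. First the cross-terms c_i = x_i·y_{i+1} − x_{i+1}·y_i:
  189, 153, 15  ⇒  2A = 357, A = 178.5.
Then Σ (y_i + y_{i+1})·c_i = 2142, so ȳ = 2142 / (6·178.5) = 2.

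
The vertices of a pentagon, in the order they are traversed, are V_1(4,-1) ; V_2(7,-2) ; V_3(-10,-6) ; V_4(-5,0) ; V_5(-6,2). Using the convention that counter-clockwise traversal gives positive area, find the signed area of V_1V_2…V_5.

V_1→V_2: (4)(-2) − (7)(-1) = -1
V_2→V_3: (7)(-6) − (-10)(-2) = -62
V_3→V_4: (-10)(0) − (-5)(-6) = -30
V_4→V_5: (-5)(2) − (-6)(0) = -10
V_5→V_1: (-6)(-1) − (4)(2) = -2
Σ = -105
Signed area = Σ/2 = -52.5 (negative ⇒ clockwise traversal).

-52.5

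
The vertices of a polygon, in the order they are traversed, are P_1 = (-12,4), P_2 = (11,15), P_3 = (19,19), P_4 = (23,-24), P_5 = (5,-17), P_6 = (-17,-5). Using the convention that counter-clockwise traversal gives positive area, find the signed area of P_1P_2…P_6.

Apply the shoelace (surveyor's) formula: 2A = Σ (x_i·y_{i+1} − x_{i+1}·y_i), indices taken mod 6.
Cross-terms: -224, -76, -893, -271, -314, -128  ⇒  Σ = -1906
Signed area = Σ/2 = -953 (negative ⇒ clockwise traversal).

-953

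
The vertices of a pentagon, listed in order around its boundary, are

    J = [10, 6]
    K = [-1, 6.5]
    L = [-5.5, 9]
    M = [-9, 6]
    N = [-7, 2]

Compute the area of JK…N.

Σ = (71) + (26.75) + (48) + (24) + (-62) = 107.75
Area = |Σ|/2 = 53.875.

53.875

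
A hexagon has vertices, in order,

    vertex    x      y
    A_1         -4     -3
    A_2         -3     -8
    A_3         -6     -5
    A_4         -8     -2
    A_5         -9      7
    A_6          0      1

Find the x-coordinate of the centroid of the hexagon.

Apply Gauss's area formula. First the cross-terms c_i = x_i·y_{i+1} − x_{i+1}·y_i:
  23, -33, -28, -74, -9, 4  ⇒  2A = -117, A = -58.5.
Then Σ (x_i + x_{i+1})·c_i = 1851, so x̄ = 1851 / (6·(-58.5)) = -617/117.

-617/117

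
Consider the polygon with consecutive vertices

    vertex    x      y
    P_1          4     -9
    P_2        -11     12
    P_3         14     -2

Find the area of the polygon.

Apply the surveyor's formula: 2A = Σ (x_i·y_{i+1} − x_{i+1}·y_i), indices taken mod 3.
Cross-terms: -51, -146, -118  ⇒  Σ = -315
Area = |Σ|/2 = 157.5.

157.5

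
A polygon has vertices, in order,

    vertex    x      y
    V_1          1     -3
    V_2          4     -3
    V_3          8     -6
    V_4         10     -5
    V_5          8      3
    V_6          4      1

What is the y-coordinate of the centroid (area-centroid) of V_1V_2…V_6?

Apply the surveyor's formula. First the cross-terms c_i = x_i·y_{i+1} − x_{i+1}·y_i:
  9, 0, 20, 70, -4, -13  ⇒  2A = 82, A = 41.
Then Σ (y_i + y_{i+1})·c_i = -404, so ȳ = -404 / (6·41) = -202/123.

-202/123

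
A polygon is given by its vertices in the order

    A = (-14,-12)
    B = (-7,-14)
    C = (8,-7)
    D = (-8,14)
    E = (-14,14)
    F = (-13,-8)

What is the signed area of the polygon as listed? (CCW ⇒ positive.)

Apply the shoelace formula: 2A = Σ (x_i·y_{i+1} − x_{i+1}·y_i), indices taken mod 6.
Cross-terms: 112, 161, 56, 84, 294, 44  ⇒  Σ = 751
Signed area = Σ/2 = 375.5 (positive ⇒ counter-clockwise traversal).

375.5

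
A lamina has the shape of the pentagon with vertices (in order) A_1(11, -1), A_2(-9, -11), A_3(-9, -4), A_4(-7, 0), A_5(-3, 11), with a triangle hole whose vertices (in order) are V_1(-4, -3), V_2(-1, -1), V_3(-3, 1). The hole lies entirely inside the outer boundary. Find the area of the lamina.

203

Outer boundary:
Apply Gauss's area formula: 2A = Σ (x_i·y_{i+1} − x_{i+1}·y_i), indices taken mod 5.
Σ = (-130) + (-63) + (-28) + (-77) + (-118) = -416
Area = |Σ|/2 = 208.
Hole:
Apply Gauss's area formula: 2A = Σ (x_i·y_{i+1} − x_{i+1}·y_i), indices taken mod 3.
Σ = (1) + (-4) + (13) = 10
Area = |Σ|/2 = 5.
Net area = 208 − 5 = 203.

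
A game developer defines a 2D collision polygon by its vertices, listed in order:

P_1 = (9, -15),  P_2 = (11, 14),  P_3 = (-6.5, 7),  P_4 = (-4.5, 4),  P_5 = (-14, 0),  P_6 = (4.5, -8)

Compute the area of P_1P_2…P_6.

Apply Gauss's area formula: 2A = Σ (x_i·y_{i+1} − x_{i+1}·y_i), indices taken mod 6.
Σ = (291) + (168) + (5.5) + (56) + (112) + (4.5) = 637
Area = |Σ|/2 = 318.5.

318.5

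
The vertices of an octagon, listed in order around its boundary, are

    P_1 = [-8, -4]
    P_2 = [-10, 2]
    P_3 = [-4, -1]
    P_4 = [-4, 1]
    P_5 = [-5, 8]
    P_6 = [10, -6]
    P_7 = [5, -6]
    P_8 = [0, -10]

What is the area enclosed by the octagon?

Apply the shoelace formula: 2A = Σ (x_i·y_{i+1} − x_{i+1}·y_i), indices taken mod 8.
Σ = (-56) + (18) + (-8) + (-27) + (-50) + (-30) + (-50) + (-80) = -283
Area = |Σ|/2 = 141.5.

141.5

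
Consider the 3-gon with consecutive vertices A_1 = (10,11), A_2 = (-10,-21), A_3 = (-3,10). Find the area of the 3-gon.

198

Apply the surveyor's formula: 2A = Σ (x_i·y_{i+1} − x_{i+1}·y_i), indices taken mod 3.
Σ = (-100) + (-163) + (-133) = -396
Area = |Σ|/2 = 198.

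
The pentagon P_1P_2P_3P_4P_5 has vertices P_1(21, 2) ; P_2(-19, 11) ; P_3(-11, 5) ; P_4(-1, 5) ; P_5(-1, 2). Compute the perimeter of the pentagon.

|P_1P_2| = √((-40)² + (9)²) = √1681 = 41
|P_2P_3| = √((8)² + (-6)²) = √100 = 10
|P_3P_4| = √((10)² + (0)²) = √100 = 10
|P_4P_5| = √((0)² + (-3)²) = √9 = 3
|P_5P_1| = √((22)² + (0)²) = √484 = 22
Perimeter = 41 + 10 + 10 + 3 + 22 = 86.

86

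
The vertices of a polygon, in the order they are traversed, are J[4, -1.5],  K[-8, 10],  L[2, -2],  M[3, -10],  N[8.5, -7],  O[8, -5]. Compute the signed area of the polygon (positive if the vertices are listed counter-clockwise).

Apply the surveyor's formula: 2A = Σ (x_i·y_{i+1} − x_{i+1}·y_i), indices taken mod 6.
Cross-terms: 28, -4, -14, 64, 13.5, 8  ⇒  Σ = 95.5
Signed area = Σ/2 = 47.75 (positive ⇒ counter-clockwise traversal).

47.75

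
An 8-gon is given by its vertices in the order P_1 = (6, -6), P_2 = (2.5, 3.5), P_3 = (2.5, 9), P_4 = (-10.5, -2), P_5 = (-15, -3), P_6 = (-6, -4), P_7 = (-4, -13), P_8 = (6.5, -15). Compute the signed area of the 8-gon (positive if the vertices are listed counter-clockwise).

220.125

Σ = (36) + (13.75) + (89.5) + (1.5) + (42) + (62) + (144.5) + (51) = 440.25
Signed area = Σ/2 = 220.125 (positive ⇒ counter-clockwise traversal).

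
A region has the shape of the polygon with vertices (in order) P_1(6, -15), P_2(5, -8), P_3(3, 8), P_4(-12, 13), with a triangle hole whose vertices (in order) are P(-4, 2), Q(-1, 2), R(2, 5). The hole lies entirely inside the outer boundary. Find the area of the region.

159.5

Outer boundary:
Apply the shoelace formula: 2A = Σ (x_i·y_{i+1} − x_{i+1}·y_i), indices taken mod 4.
Cross-terms: 27, 64, 135, 102  ⇒  Σ = 328
Area = |Σ|/2 = 164.
Hole:
Apply the shoelace formula: 2A = Σ (x_i·y_{i+1} − x_{i+1}·y_i), indices taken mod 3.
Σ = (-6) + (-9) + (24) = 9
Area = |Σ|/2 = 4.5.
Net area = 164 − 4.5 = 159.5.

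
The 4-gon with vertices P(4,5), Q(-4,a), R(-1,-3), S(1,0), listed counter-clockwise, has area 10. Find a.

Write out the shoelace sum; only the two edges meeting at Q involve a:
2·Area = [(4·a − (-4)·5) + ((-4)·(-3) − (-1)·a)] + 8
       = 5·a + 40 = 20
⇒ a = -4.

-4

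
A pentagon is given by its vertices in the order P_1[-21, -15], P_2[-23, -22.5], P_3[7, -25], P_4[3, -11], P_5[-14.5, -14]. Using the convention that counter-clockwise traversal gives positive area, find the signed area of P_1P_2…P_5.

Σ = (127.5) + (732.5) + (-2) + (-201.5) + (-76.5) = 580
Signed area = Σ/2 = 290 (positive ⇒ counter-clockwise traversal).

290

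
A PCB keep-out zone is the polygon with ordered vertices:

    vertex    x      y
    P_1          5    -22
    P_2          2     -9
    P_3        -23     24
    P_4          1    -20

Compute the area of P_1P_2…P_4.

177

Apply the surveyor's formula: 2A = Σ (x_i·y_{i+1} − x_{i+1}·y_i), indices taken mod 4.
Cross-terms: -1, -159, 436, 78  ⇒  Σ = 354
Area = |Σ|/2 = 177.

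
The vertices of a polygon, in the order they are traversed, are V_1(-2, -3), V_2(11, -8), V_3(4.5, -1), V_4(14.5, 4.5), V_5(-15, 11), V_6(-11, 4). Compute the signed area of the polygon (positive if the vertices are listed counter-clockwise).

V_1→V_2: (-2)(-8) − (11)(-3) = 49
V_2→V_3: (11)(-1) − (4.5)(-8) = 25
V_3→V_4: (4.5)(4.5) − (14.5)(-1) = 34.75
V_4→V_5: (14.5)(11) − (-15)(4.5) = 227
V_5→V_6: (-15)(4) − (-11)(11) = 61
V_6→V_1: (-11)(-3) − (-2)(4) = 41
Σ = 437.75
Signed area = Σ/2 = 218.875 (positive ⇒ counter-clockwise traversal).

218.875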